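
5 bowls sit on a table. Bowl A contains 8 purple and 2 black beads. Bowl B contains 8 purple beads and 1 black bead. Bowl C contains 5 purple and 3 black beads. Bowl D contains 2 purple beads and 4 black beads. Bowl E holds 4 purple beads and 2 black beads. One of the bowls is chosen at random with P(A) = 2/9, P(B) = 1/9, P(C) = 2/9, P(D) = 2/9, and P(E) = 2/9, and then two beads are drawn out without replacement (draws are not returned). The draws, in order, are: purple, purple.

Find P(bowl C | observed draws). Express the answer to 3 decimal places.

Compute the likelihood of the observed sequence for each case: P(data | bowl A) = (8/10)(7/9) = 0.62222; P(data | bowl B) = (8/9)(7/8) = 0.77778; P(data | bowl C) = (5/8)(4/7) = 0.35714; P(data | bowl D) = (2/6)(1/5) = 0.066667; P(data | bowl E) = (4/6)(3/5) = 0.4.
The prior-weighted likelihoods are 2/9 · 0.62222 = 0.13827, 1/9 · 0.77778 = 0.08642, 2/9 · 0.35714 = 0.079365, 2/9 · 0.066667 = 0.014815, 2/9 · 0.4 = 0.088889; summing to 0.40776.
By Bayes' rule, P(bowl C | data) = (0.079365) / (0.40776) = 0.19464.

0.195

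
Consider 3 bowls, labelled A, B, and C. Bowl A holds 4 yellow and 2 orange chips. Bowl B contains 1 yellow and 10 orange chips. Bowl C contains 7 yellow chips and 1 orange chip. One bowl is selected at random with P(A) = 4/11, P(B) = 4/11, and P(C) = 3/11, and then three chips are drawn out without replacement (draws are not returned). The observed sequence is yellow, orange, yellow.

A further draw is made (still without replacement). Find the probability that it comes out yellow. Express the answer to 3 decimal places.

Compute the likelihood of the observed sequence for each case: P(data | bowl A) = (4/6)(2/5)(3/4) = 1/5; P(data | bowl B) = (1/11)(10/10)(0/9) = 0; P(data | bowl C) = (7/8)(1/7)(6/6) = 1/8.
Multiplying each by its prior: 4/11 · 1/5 = 4/55, 4/11 · 0 = 0, 3/11 · 1/8 = 3/88; with total 47/440.
The posterior is then P(bowl A | data) = 32/47, P(bowl B | data) = 0, P(bowl C | data) = 15/47.
Averaging over the posterior, P(yellow next | data) = (2/3)(32/47) + (1)(15/47) = 109/141.

0.773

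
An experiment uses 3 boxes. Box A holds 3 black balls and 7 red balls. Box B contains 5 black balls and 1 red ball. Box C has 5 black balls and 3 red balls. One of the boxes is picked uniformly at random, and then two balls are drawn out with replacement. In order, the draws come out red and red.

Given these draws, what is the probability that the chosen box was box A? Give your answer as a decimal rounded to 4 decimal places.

Compute the likelihood of the observed sequence for each case: P(data | box A) = (7/10)(7/10) = 0.49; P(data | box B) = (1/6)(1/6) = 0.027778; P(data | box C) = (3/8)(3/8) = 0.14062.
The prior-weighted likelihoods are 1/3 · 0.49 = 0.16333, 1/3 · 0.027778 = 0.0092593, 1/3 · 0.14062 = 0.046875; these sum to 0.21947.
By Bayes' rule, P(box A | data) = (0.16333) / (0.21947) = 0.74423.

0.7442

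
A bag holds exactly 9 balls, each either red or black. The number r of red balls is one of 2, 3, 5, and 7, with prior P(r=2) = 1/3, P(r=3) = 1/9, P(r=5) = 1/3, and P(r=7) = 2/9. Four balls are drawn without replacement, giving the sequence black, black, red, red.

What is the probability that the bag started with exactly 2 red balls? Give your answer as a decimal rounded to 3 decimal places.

Under each hypothesis, the probability of the observed sequence is: P(data | r = 2) = (7/9)(6/8)(2/7)(1/6) = 0.027778; P(data | r = 3) = (6/9)(5/8)(3/7)(2/6) = 0.059524; P(data | r = 5) = (4/9)(3/8)(5/7)(4/6) = 0.079365; P(data | r = 7) = (2/9)(1/8)(7/7)(6/6) = 0.027778.
Weighting by the prior gives 1/3 · 0.027778 = 0.0092593, 1/9 · 0.059524 = 0.0066138, 1/3 · 0.079365 = 0.026455, 2/9 · 0.027778 = 0.0061728; summing to 0.048501.
Therefore the posterior P(r = 2 | data) = (0.0092593) / (0.048501) = 0.19091.

0.191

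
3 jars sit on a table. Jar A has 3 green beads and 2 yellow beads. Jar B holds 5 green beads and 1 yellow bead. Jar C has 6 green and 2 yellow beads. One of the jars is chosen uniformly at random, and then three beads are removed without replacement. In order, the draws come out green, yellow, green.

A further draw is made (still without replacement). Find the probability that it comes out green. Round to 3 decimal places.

Compute the likelihood of the observed sequence for each case: P(data | jar A) = (3/5)(2/4)(2/3) = 0.2; P(data | jar B) = (5/6)(1/5)(4/4) = 0.16667; P(data | jar C) = (6/8)(2/7)(5/6) = 0.17857.
Weighting by the prior gives 1/3 · 0.2 = 0.066667, 1/3 · 0.16667 = 0.055556, 1/3 · 0.17857 = 0.059524; these sum to 0.18175.
Dividing through by the total gives posterior P(jar A | data) = 0.36681, P(jar B | data) = 0.30568, P(jar C | data) = 0.32751.
So P(green next | data) = Σ P(green next | H) P(H | data) = (1/2)(0.36681) + (1)(0.30568) + (4/5)(0.32751) = 0.75109.

0.751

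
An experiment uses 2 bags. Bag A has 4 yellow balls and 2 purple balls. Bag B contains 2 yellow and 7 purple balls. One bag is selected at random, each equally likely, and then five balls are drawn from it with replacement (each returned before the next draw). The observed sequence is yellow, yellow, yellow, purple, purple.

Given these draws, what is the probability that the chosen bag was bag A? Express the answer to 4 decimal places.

Compute the likelihood of the observed sequence for each case: P(data | bag A) = (4/6)(4/6)(4/6)(2/6)(2/6) = 0.032922; P(data | bag B) = (2/9)(2/9)(2/9)(7/9)(7/9) = 0.0066386.
Multiplying each by its prior: 1/2 · 0.032922 = 0.016461, 1/2 · 0.0066386 = 0.0033193; these sum to 0.01978.
Hence P(bag A | data) = (0.016461) / (0.01978) = 0.83219.

0.8322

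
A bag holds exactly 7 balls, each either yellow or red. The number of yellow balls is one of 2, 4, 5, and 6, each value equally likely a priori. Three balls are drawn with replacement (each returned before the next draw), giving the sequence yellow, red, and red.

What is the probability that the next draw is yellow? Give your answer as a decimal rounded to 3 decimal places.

0.485

Compute the likelihood of the observed sequence for each case: P(data | r = 2) = (2/7)(5/7)(5/7) = 50/343; P(data | r = 4) = (4/7)(3/7)(3/7) = 36/343; P(data | r = 5) = (5/7)(2/7)(2/7) = 20/343; P(data | r = 6) = (6/7)(1/7)(1/7) = 6/343.
The prior-weighted likelihoods are 1/4 · 50/343 = 25/686, 1/4 · 36/343 = 9/343, 1/4 · 20/343 = 5/343, 1/4 · 6/343 = 3/686; summing to 4/49.
Dividing through by the total gives posterior P(r = 2 | data) = 25/56, P(r = 4 | data) = 9/28, P(r = 5 | data) = 5/28, P(r = 6 | data) = 3/56.
So P(yellow next | data) = Σ P(yellow next | H) P(H | data) = (2/7)(25/56) + (4/7)(9/28) + (5/7)(5/28) + (6/7)(3/56) = 95/196.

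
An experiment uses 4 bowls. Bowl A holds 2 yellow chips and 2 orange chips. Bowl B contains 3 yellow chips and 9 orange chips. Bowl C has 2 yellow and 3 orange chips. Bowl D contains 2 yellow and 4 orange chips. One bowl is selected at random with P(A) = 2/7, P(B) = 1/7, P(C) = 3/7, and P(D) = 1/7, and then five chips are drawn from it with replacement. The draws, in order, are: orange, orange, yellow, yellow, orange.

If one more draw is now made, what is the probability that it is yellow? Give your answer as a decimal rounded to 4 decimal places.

The likelihood of the observed sequence under each hypothesis: P(data | bowl A) = (2/4)(2/4)(2/4)(2/4)(2/4) = 0.03125; P(data | bowl B) = (9/12)(9/12)(3/12)(3/12)(9/12) = 0.026367; P(data | bowl C) = (3/5)(3/5)(2/5)(2/5)(3/5) = 0.03456; P(data | bowl D) = (4/6)(4/6)(2/6)(2/6)(4/6) = 0.032922.
Weighting by the prior gives 2/7 · 0.03125 = 0.0089286, 1/7 · 0.026367 = 0.0037667, 3/7 · 0.03456 = 0.014811, 1/7 · 0.032922 = 0.0047031; with total 0.03221.
The posterior is then P(bowl A | data) = 0.2772, P(bowl B | data) = 0.11694, P(bowl C | data) = 0.45984, P(bowl D | data) = 0.14601.
So P(yellow next | data) = Σ P(yellow next | H) P(H | data) = (1/2)(0.2772) + (1/4)(0.11694) + (2/5)(0.45984) + (1/3)(0.14601) = 0.40044.

0.4004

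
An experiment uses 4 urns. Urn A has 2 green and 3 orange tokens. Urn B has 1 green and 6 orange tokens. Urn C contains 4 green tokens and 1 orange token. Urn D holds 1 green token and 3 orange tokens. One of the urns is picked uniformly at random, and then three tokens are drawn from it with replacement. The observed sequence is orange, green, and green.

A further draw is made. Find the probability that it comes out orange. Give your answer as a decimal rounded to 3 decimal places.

0.462

Under each hypothesis, the probability of the observed sequence is: P(data | urn A) = (3/5)(2/5)(2/5) = 0.096; P(data | urn B) = (6/7)(1/7)(1/7) = 0.017493; P(data | urn C) = (1/5)(4/5)(4/5) = 0.128; P(data | urn D) = (3/4)(1/4)(1/4) = 0.046875.
Weighting by the prior gives 1/4 · 0.096 = 0.024, 1/4 · 0.017493 = 0.0043732, 1/4 · 0.128 = 0.032, 1/4 · 0.046875 = 0.011719; summing to 0.072092.
The posterior is then P(urn A | data) = 0.33291, P(urn B | data) = 0.060661, P(urn C | data) = 0.44388, P(urn D | data) = 0.16255.
Averaging over the posterior, P(orange next | data) = (3/5)(0.33291) + (6/7)(0.060661) + (1/5)(0.44388) + (3/4)(0.16255) = 0.46243.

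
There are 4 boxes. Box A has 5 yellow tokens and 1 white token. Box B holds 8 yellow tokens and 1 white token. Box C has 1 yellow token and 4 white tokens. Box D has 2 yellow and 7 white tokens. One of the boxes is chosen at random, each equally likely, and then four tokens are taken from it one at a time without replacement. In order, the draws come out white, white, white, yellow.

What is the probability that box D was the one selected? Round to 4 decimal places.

For each hypothesis, P(data | H) works out to: P(data | box A) = (1/6)(0/5) = 0; P(data | box B) = (1/9)(0/8) = 0; P(data | box C) = (4/5)(3/4)(2/3)(1/2) = 1/5; P(data | box D) = (7/9)(6/8)(5/7)(2/6) = 5/36.
The prior-weighted likelihoods are 1/4 · 0 = 0, 1/4 · 0 = 0, 1/4 · 1/5 = 1/20, 1/4 · 5/36 = 5/144; with total 61/720.
Therefore the posterior P(box D | data) = (5/144) / (61/720) = 25/61.

0.4098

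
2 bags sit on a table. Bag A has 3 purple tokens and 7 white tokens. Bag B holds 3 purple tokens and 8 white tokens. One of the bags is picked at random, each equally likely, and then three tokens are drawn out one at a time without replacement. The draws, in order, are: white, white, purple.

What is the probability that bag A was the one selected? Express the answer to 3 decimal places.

0.508

For each hypothesis, P(data | H) works out to: P(data | bag A) = (7/10)(6/9)(3/8) = 7/40; P(data | bag B) = (8/11)(7/10)(3/9) = 28/165.
The prior-weighted likelihoods are 1/2 · 7/40 = 7/80, 1/2 · 28/165 = 14/165; with total 91/528.
By Bayes' rule, P(bag A | data) = (7/80) / (91/528) = 33/65.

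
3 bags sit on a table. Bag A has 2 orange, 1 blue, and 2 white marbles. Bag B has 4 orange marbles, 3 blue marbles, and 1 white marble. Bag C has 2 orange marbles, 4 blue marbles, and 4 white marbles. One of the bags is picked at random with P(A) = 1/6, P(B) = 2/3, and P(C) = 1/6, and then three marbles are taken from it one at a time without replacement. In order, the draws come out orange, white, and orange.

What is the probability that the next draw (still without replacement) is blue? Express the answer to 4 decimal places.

Under each hypothesis, the probability of the observed sequence is: P(data | bag A) = (2/5)(2/4)(1/3) = 0.066667; P(data | bag B) = (4/8)(1/7)(3/6) = 0.035714; P(data | bag C) = (2/10)(4/9)(1/8) = 0.011111.
Weighting by the prior gives 1/6 · 0.066667 = 0.011111, 2/3 · 0.035714 = 0.02381, 1/6 · 0.011111 = 0.0018519; summing to 0.036772.
Normalising, the posterior is P(bag A | data) = 0.30216, P(bag B | data) = 0.64748, P(bag C | data) = 0.05036.
The predictive probability is P(blue next | data) = (1/2)(0.30216) + (3/5)(0.64748) + (4/7)(0.05036) = 0.56835.

0.5683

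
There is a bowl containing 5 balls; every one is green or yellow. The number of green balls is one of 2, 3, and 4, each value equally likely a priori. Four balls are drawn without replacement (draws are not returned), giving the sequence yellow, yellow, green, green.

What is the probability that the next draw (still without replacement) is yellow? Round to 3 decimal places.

0.500

Compute the likelihood of the observed sequence for each case: P(data | r = 2) = (3/5)(2/4)(2/3)(1/2) = 1/10; P(data | r = 3) = (2/5)(1/4)(3/3)(2/2) = 1/10; P(data | r = 4) = (1/5)(0/4) = 0.
The prior-weighted likelihoods are 1/3 · 1/10 = 1/30, 1/3 · 1/10 = 1/30, 1/3 · 0 = 0; summing to 1/15.
Normalising, the posterior is P(r = 2 | data) = 1/2, P(r = 3 | data) = 1/2, P(r = 4 | data) = 0.
Averaging over the posterior, P(yellow next | data) = (1)(1/2) + (0)(1/2) = 1/2.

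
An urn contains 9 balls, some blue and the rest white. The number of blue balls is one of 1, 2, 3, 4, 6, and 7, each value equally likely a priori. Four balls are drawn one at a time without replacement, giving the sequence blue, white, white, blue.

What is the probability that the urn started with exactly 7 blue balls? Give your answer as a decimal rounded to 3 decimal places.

For each hypothesis, P(data | H) works out to: P(data | r = 1) = (1/9)(8/8)(7/7)(0/6) = 0; P(data | r = 2) = (2/9)(7/8)(6/7)(1/6) = 1/36; P(data | r = 3) = (3/9)(6/8)(5/7)(2/6) = 5/84; P(data | r = 4) = (4/9)(5/8)(4/7)(3/6) = 5/63; P(data | r = 6) = (6/9)(3/8)(2/7)(5/6) = 5/84; P(data | r = 7) = (7/9)(2/8)(1/7)(6/6) = 1/36.
Weighting by the prior gives 1/6 · 0 = 0, 1/6 · 1/36 = 1/216, 1/6 · 5/84 = 5/504, 1/6 · 5/63 = 5/378, 1/6 · 5/84 = 5/504, 1/6 · 1/36 = 1/216; summing to 8/189.
Therefore the posterior P(r = 7 | data) = (1/216) / (8/189) = 7/64.

0.109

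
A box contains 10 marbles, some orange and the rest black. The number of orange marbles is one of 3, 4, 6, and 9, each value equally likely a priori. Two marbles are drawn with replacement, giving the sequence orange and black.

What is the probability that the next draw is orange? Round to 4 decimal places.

0.4923

The likelihood of the observed sequence under each hypothesis: P(data | r = 3) = (3/10)(7/10) = 21/100; P(data | r = 4) = (4/10)(6/10) = 6/25; P(data | r = 6) = (6/10)(4/10) = 6/25; P(data | r = 9) = (9/10)(1/10) = 9/100.
Multiplying each by its prior: 1/4 · 21/100 = 21/400, 1/4 · 6/25 = 3/50, 1/4 · 6/25 = 3/50, 1/4 · 9/100 = 9/400; these sum to 39/200.
Dividing through by the total gives posterior P(r = 3 | data) = 7/26, P(r = 4 | data) = 4/13, P(r = 6 | data) = 4/13, P(r = 9 | data) = 3/26.
The predictive probability is P(orange next | data) = (3/10)(7/26) + (2/5)(4/13) + (3/5)(4/13) + (9/10)(3/26) = 32/65.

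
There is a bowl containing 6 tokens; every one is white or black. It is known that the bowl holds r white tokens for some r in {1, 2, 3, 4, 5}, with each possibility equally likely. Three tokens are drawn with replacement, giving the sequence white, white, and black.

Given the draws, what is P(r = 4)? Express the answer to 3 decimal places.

0.305

For each hypothesis, P(data | H) works out to: P(data | r = 1) = (1/6)(1/6)(5/6) = 5/216; P(data | r = 2) = (2/6)(2/6)(4/6) = 2/27; P(data | r = 3) = (3/6)(3/6)(3/6) = 1/8; P(data | r = 4) = (4/6)(4/6)(2/6) = 4/27; P(data | r = 5) = (5/6)(5/6)(1/6) = 25/216.
Weighting by the prior gives 1/5 · 5/216 = 1/216, 1/5 · 2/27 = 2/135, 1/5 · 1/8 = 1/40, 1/5 · 4/27 = 4/135, 1/5 · 25/216 = 5/216; summing to 7/72.
Hence P(r = 4 | data) = (4/135) / (7/72) = 32/105.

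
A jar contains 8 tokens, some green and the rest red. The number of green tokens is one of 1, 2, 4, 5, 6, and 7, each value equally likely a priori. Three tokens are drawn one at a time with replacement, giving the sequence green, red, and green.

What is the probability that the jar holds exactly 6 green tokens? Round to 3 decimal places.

For each hypothesis, P(data | H) works out to: P(data | r = 1) = (1/8)(7/8)(1/8) = 0.013672; P(data | r = 2) = (2/8)(6/8)(2/8) = 0.046875; P(data | r = 4) = (4/8)(4/8)(4/8) = 0.125; P(data | r = 5) = (5/8)(3/8)(5/8) = 0.14648; P(data | r = 6) = (6/8)(2/8)(6/8) = 0.14062; P(data | r = 7) = (7/8)(1/8)(7/8) = 0.095703.
The prior-weighted likelihoods are 1/6 · 0.013672 = 0.0022786, 1/6 · 0.046875 = 0.0078125, 1/6 · 0.125 = 0.020833, 1/6 · 0.14648 = 0.024414, 1/6 · 0.14062 = 0.023438, 1/6 · 0.095703 = 0.015951; with total 0.094727.
Therefore the posterior P(r = 6 | data) = (0.023438) / (0.094727) = 0.24742.

0.247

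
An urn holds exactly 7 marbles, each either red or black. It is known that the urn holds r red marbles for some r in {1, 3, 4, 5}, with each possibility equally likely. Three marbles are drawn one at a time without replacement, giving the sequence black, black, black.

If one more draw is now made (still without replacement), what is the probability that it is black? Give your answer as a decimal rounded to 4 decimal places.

0.6400

Under each hypothesis, the probability of the observed sequence is: P(data | r = 1) = (6/7)(5/6)(4/5) = 4/7; P(data | r = 3) = (4/7)(3/6)(2/5) = 4/35; P(data | r = 4) = (3/7)(2/6)(1/5) = 1/35; P(data | r = 5) = (2/7)(1/6)(0/5) = 0.
Multiplying each by its prior: 1/4 · 4/7 = 1/7, 1/4 · 4/35 = 1/35, 1/4 · 1/35 = 1/140, 1/4 · 0 = 0; these sum to 5/28.
Dividing through by the total gives posterior P(r = 1 | data) = 4/5, P(r = 3 | data) = 4/25, P(r = 4 | data) = 1/25, P(r = 5 | data) = 0.
So P(black next | data) = Σ P(black next | H) P(H | data) = (3/4)(4/5) + (1/4)(4/25) + (0)(1/25) = 16/25.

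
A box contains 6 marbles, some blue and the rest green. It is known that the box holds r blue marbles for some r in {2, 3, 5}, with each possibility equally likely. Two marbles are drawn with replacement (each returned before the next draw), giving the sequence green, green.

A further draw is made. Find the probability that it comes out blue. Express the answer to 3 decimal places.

For each hypothesis, P(data | H) works out to: P(data | r = 2) = (4/6)(4/6) = 4/9; P(data | r = 3) = (3/6)(3/6) = 1/4; P(data | r = 5) = (1/6)(1/6) = 1/36.
Weighting by the prior gives 1/3 · 4/9 = 4/27, 1/3 · 1/4 = 1/12, 1/3 · 1/36 = 1/108; these sum to 13/54.
Dividing through by the total gives posterior P(r = 2 | data) = 8/13, P(r = 3 | data) = 9/26, P(r = 5 | data) = 1/26.
The predictive probability is P(blue next | data) = (1/3)(8/13) + (1/2)(9/26) + (5/6)(1/26) = 16/39.

0.410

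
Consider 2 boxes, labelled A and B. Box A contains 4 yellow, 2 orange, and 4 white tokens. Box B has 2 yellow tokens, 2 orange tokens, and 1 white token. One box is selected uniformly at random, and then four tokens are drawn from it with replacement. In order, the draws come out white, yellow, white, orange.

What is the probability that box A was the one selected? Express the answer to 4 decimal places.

0.6667

For each hypothesis, P(data | H) works out to: P(data | box A) = (4/10)(4/10)(4/10)(2/10) = 8/625; P(data | box B) = (1/5)(2/5)(1/5)(2/5) = 4/625.
The prior-weighted likelihoods are 1/2 · 8/625 = 4/625, 1/2 · 4/625 = 2/625; these sum to 6/625.
Hence P(box A | data) = (4/625) / (6/625) = 2/3.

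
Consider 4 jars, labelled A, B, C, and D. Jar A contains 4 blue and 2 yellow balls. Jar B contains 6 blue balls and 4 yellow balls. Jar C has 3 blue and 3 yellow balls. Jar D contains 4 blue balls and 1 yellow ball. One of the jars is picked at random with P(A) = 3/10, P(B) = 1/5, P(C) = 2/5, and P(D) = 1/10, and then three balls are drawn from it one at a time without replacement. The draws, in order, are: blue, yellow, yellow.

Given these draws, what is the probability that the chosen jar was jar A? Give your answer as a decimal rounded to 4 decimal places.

0.2000

Under each hypothesis, the probability of the observed sequence is: P(data | jar A) = (4/6)(2/5)(1/4) = 1/15; P(data | jar B) = (6/10)(4/9)(3/8) = 1/10; P(data | jar C) = (3/6)(3/5)(2/4) = 3/20; P(data | jar D) = (4/5)(1/4)(0/3) = 0.
The prior-weighted likelihoods are 3/10 · 1/15 = 1/50, 1/5 · 1/10 = 1/50, 2/5 · 3/20 = 3/50, 1/10 · 0 = 0; summing to 1/10.
By Bayes' rule, P(jar A | data) = (1/50) / (1/10) = 1/5.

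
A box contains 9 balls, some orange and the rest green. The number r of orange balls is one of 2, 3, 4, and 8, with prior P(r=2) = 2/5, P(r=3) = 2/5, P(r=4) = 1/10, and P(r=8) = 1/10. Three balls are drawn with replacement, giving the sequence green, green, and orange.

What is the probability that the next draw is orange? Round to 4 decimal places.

The likelihood of the observed sequence under each hypothesis: P(data | r = 2) = (7/9)(7/9)(2/9) = 0.13443; P(data | r = 3) = (6/9)(6/9)(3/9) = 0.14815; P(data | r = 4) = (5/9)(5/9)(4/9) = 0.13717; P(data | r = 8) = (1/9)(1/9)(8/9) = 0.010974.
Weighting by the prior gives 2/5 · 0.13443 = 0.053772, 2/5 · 0.14815 = 0.059259, 1/10 · 0.13717 = 0.013717, 1/10 · 0.010974 = 0.0010974; with total 0.12785.
Dividing through by the total gives posterior P(r = 2 | data) = 0.4206, P(r = 3 | data) = 0.46352, P(r = 4 | data) = 0.1073, P(r = 8 | data) = 0.0085837.
Averaging over the posterior, P(orange next | data) = (2/9)(0.4206) + (1/3)(0.46352) + (4/9)(0.1073) + (8/9)(0.0085837) = 0.30329.

0.3033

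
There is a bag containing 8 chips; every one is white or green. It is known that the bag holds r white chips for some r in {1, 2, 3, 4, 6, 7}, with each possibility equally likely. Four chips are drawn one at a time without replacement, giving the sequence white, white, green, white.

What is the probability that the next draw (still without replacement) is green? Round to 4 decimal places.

0.2813

Compute the likelihood of the observed sequence for each case: P(data | r = 1) = (1/8)(0/7) = 0; P(data | r = 2) = (2/8)(1/7)(6/6)(0/5) = 0; P(data | r = 3) = (3/8)(2/7)(5/6)(1/5) = 1/56; P(data | r = 4) = (4/8)(3/7)(4/6)(2/5) = 2/35; P(data | r = 6) = (6/8)(5/7)(2/6)(4/5) = 1/7; P(data | r = 7) = (7/8)(6/7)(1/6)(5/5) = 1/8.
The prior-weighted likelihoods are 1/6 · 0 = 0, 1/6 · 0 = 0, 1/6 · 1/56 = 1/336, 1/6 · 2/35 = 1/105, 1/6 · 1/7 = 1/42, 1/6 · 1/8 = 1/48; these sum to 2/35.
Dividing through by the total gives posterior P(r = 1 | data) = 0, P(r = 2 | data) = 0, P(r = 3 | data) = 5/96, P(r = 4 | data) = 1/6, P(r = 6 | data) = 5/12, P(r = 7 | data) = 35/96.
So P(green next | data) = Σ P(green next | H) P(H | data) = (1)(5/96) + (3/4)(1/6) + (1/4)(5/12) + (0)(35/96) = 9/32.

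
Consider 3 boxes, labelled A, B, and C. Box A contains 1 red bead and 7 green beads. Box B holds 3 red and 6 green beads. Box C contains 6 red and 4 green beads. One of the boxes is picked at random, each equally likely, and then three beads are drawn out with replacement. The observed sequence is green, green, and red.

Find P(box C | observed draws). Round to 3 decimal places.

The likelihood of the observed sequence under each hypothesis: P(data | box A) = (7/8)(7/8)(1/8) = 0.095703; P(data | box B) = (6/9)(6/9)(3/9) = 0.14815; P(data | box C) = (4/10)(4/10)(6/10) = 0.096.
The prior-weighted likelihoods are 1/3 · 0.095703 = 0.031901, 1/3 · 0.14815 = 0.049383, 1/3 · 0.096 = 0.032; these sum to 0.11328.
Hence P(box C | data) = (0.032) / (0.11328) = 0.28248.

0.282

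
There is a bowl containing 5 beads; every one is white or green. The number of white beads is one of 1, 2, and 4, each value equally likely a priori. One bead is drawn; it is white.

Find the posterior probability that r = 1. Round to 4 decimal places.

0.1429

For each hypothesis, P(data | H) works out to: P(data | r = 1) = (1/5) = 1/5; P(data | r = 2) = (2/5) = 2/5; P(data | r = 4) = (4/5) = 4/5.
Multiplying each by its prior: 1/3 · 1/5 = 1/15, 1/3 · 2/5 = 2/15, 1/3 · 4/5 = 4/15; with total 7/15.
Hence P(r = 1 | data) = (1/15) / (7/15) = 1/7.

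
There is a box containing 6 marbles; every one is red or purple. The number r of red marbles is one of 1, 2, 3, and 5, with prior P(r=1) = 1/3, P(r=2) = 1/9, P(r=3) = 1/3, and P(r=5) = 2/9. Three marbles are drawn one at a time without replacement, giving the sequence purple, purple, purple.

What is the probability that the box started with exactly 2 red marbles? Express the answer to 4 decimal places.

Under each hypothesis, the probability of the observed sequence is: P(data | r = 1) = (5/6)(4/5)(3/4) = 1/2; P(data | r = 2) = (4/6)(3/5)(2/4) = 1/5; P(data | r = 3) = (3/6)(2/5)(1/4) = 1/20; P(data | r = 5) = (1/6)(0/5) = 0.
Weighting by the prior gives 1/3 · 1/2 = 1/6, 1/9 · 1/5 = 1/45, 1/3 · 1/20 = 1/60, 2/9 · 0 = 0; summing to 37/180.
By Bayes' rule, P(r = 2 | data) = (1/45) / (37/180) = 4/37.

0.1081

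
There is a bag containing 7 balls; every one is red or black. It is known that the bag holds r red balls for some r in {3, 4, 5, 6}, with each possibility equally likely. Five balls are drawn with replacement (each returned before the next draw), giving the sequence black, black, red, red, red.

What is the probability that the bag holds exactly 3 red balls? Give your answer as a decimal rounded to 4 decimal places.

Under each hypothesis, the probability of the observed sequence is: P(data | r = 3) = (4/7)(4/7)(3/7)(3/7)(3/7) = 0.025704; P(data | r = 4) = (3/7)(3/7)(4/7)(4/7)(4/7) = 0.034271; P(data | r = 5) = (2/7)(2/7)(5/7)(5/7)(5/7) = 0.02975; P(data | r = 6) = (1/7)(1/7)(6/7)(6/7)(6/7) = 0.012852.
Multiplying each by its prior: 1/4 · 0.025704 = 0.0064259, 1/4 · 0.034271 = 0.0085679, 1/4 · 0.02975 = 0.0074374, 1/4 · 0.012852 = 0.0032129; summing to 0.025644.
Therefore the posterior P(r = 3 | data) = (0.0064259) / (0.025644) = 0.25058.

0.2506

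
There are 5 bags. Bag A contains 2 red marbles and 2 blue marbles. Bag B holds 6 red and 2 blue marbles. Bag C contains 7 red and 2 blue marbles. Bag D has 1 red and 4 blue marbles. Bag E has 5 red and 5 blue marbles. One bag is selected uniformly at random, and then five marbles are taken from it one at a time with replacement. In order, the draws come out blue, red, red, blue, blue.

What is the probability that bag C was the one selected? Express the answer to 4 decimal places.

For each hypothesis, P(data | H) works out to: P(data | bag A) = (2/4)(2/4)(2/4)(2/4)(2/4) = 0.03125; P(data | bag B) = (2/8)(6/8)(6/8)(2/8)(2/8) = 0.0087891; P(data | bag C) = (2/9)(7/9)(7/9)(2/9)(2/9) = 0.0066386; P(data | bag D) = (4/5)(1/5)(1/5)(4/5)(4/5) = 0.02048; P(data | bag E) = (5/10)(5/10)(5/10)(5/10)(5/10) = 0.03125.
Multiplying each by its prior: 1/5 · 0.03125 = 0.00625, 1/5 · 0.0087891 = 0.0017578, 1/5 · 0.0066386 = 0.0013277, 1/5 · 0.02048 = 0.004096, 1/5 · 0.03125 = 0.00625; summing to 0.019682.
So P(bag C | data) = (0.0013277) / (0.019682) = 0.06746.

0.0675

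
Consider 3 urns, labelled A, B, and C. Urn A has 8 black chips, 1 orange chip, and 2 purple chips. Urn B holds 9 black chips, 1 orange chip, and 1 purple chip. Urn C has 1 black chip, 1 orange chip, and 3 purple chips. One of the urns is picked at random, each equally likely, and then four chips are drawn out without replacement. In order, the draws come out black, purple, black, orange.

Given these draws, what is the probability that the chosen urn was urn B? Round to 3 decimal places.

Compute the likelihood of the observed sequence for each case: P(data | urn A) = (8/11)(2/10)(7/9)(1/8) = 0.014141; P(data | urn B) = (9/11)(1/10)(8/9)(1/8) = 0.0090909; P(data | urn C) = (1/5)(3/4)(0/3) = 0.
Weighting by the prior gives 1/3 · 0.014141 = 0.0047138, 1/3 · 0.0090909 = 0.0030303, 1/3 · 0 = 0; summing to 0.0077441.
Therefore the posterior P(urn B | data) = (0.0030303) / (0.0077441) = 0.3913.

0.391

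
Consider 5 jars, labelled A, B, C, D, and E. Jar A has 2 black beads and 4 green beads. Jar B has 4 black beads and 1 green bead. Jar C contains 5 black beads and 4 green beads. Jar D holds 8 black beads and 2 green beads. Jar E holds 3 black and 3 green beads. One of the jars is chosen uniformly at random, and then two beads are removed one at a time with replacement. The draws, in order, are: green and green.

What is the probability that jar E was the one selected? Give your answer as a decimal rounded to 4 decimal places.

0.2572

For each hypothesis, P(data | H) works out to: P(data | jar A) = (4/6)(4/6) = 0.44444; P(data | jar B) = (1/5)(1/5) = 0.04; P(data | jar C) = (4/9)(4/9) = 0.19753; P(data | jar D) = (2/10)(2/10) = 0.04; P(data | jar E) = (3/6)(3/6) = 0.25.
Multiplying each by its prior: 1/5 · 0.44444 = 0.088889, 1/5 · 0.04 = 0.008, 1/5 · 0.19753 = 0.039506, 1/5 · 0.04 = 0.008, 1/5 · 0.25 = 0.05; with total 0.1944.
So P(jar E | data) = (0.05) / (0.1944) = 0.25721.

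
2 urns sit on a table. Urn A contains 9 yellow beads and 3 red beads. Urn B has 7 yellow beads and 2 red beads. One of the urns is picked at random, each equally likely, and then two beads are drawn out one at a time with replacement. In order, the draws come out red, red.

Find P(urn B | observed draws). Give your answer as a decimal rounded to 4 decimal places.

0.4414

Compute the likelihood of the observed sequence for each case: P(data | urn A) = (3/12)(3/12) = 0.0625; P(data | urn B) = (2/9)(2/9) = 0.049383.
Weighting by the prior gives 1/2 · 0.0625 = 0.03125, 1/2 · 0.049383 = 0.024691; these sum to 0.055941.
So P(urn B | data) = (0.024691) / (0.055941) = 0.44138.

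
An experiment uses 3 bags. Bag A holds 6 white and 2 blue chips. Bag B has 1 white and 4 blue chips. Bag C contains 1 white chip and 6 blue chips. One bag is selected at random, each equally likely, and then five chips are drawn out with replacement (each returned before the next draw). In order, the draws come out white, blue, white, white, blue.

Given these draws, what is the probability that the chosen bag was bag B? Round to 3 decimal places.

0.152

Under each hypothesis, the probability of the observed sequence is: P(data | bag A) = (6/8)(2/8)(6/8)(6/8)(2/8) = 0.026367; P(data | bag B) = (1/5)(4/5)(1/5)(1/5)(4/5) = 0.00512; P(data | bag C) = (1/7)(6/7)(1/7)(1/7)(6/7) = 0.002142.
The prior-weighted likelihoods are 1/3 · 0.026367 = 0.0087891, 1/3 · 0.00512 = 0.0017067, 1/3 · 0.002142 = 0.00071399; with total 0.01121.
By Bayes' rule, P(bag B | data) = (0.0017067) / (0.01121) = 0.15225.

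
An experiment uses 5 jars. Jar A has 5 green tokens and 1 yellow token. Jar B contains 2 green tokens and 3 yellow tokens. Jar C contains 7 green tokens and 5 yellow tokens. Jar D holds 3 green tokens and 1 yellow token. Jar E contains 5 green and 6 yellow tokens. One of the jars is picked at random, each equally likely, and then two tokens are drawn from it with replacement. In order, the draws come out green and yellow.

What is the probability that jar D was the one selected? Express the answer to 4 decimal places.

For each hypothesis, P(data | H) works out to: P(data | jar A) = (5/6)(1/6) = 0.13889; P(data | jar B) = (2/5)(3/5) = 0.24; P(data | jar C) = (7/12)(5/12) = 0.24306; P(data | jar D) = (3/4)(1/4) = 0.1875; P(data | jar E) = (5/11)(6/11) = 0.24793.
Weighting by the prior gives 1/5 · 0.13889 = 0.027778, 1/5 · 0.24 = 0.048, 1/5 · 0.24306 = 0.048611, 1/5 · 0.1875 = 0.0375, 1/5 · 0.24793 = 0.049587; these sum to 0.21148.
Hence P(jar D | data) = (0.0375) / (0.21148) = 0.17733.

0.1773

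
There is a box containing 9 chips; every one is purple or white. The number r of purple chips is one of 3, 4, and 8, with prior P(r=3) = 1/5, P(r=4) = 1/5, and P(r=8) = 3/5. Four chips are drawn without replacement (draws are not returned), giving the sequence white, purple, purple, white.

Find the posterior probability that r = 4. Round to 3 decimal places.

Under each hypothesis, the probability of the observed sequence is: P(data | r = 3) = (6/9)(3/8)(2/7)(5/6) = 5/84; P(data | r = 4) = (5/9)(4/8)(3/7)(4/6) = 5/63; P(data | r = 8) = (1/9)(8/8)(7/7)(0/6) = 0.
The prior-weighted likelihoods are 1/5 · 5/84 = 1/84, 1/5 · 5/63 = 1/63, 3/5 · 0 = 0; summing to 1/36.
By Bayes' rule, P(r = 4 | data) = (1/63) / (1/36) = 4/7.

0.571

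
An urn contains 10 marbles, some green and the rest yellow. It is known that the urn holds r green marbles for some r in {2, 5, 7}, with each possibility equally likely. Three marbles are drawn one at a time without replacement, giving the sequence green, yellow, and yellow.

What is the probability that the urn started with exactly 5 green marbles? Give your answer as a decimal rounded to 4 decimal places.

Under each hypothesis, the probability of the observed sequence is: P(data | r = 2) = (2/10)(8/9)(7/8) = 0.15556; P(data | r = 5) = (5/10)(5/9)(4/8) = 0.13889; P(data | r = 7) = (7/10)(3/9)(2/8) = 0.058333.
Multiplying each by its prior: 1/3 · 0.15556 = 0.051852, 1/3 · 0.13889 = 0.046296, 1/3 · 0.058333 = 0.019444; summing to 0.11759.
By Bayes' rule, P(r = 5 | data) = (0.046296) / (0.11759) = 0.3937.

0.3937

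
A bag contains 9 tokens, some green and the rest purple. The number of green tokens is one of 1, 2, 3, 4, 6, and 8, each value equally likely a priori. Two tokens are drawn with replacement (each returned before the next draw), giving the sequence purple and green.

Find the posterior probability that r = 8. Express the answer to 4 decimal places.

0.0930

Compute the likelihood of the observed sequence for each case: P(data | r = 1) = (8/9)(1/9) = 8/81; P(data | r = 2) = (7/9)(2/9) = 14/81; P(data | r = 3) = (6/9)(3/9) = 2/9; P(data | r = 4) = (5/9)(4/9) = 20/81; P(data | r = 6) = (3/9)(6/9) = 2/9; P(data | r = 8) = (1/9)(8/9) = 8/81.
The prior-weighted likelihoods are 1/6 · 8/81 = 4/243, 1/6 · 14/81 = 7/243, 1/6 · 2/9 = 1/27, 1/6 · 20/81 = 10/243, 1/6 · 2/9 = 1/27, 1/6 · 8/81 = 4/243; summing to 43/243.
Therefore the posterior P(r = 8 | data) = (4/243) / (43/243) = 4/43.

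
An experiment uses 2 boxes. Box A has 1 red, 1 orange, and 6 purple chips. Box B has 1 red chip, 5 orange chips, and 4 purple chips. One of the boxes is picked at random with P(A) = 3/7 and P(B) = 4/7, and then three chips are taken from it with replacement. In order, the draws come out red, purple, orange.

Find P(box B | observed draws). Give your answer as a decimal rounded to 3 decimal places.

0.695

Compute the likelihood of the observed sequence for each case: P(data | box A) = (1/8)(6/8)(1/8) = 0.011719; P(data | box B) = (1/10)(4/10)(5/10) = 0.02.
Multiplying each by its prior: 3/7 · 0.011719 = 0.0050223, 4/7 · 0.02 = 0.011429; summing to 0.016451.
By Bayes' rule, P(box B | data) = (0.011429) / (0.016451) = 0.69471.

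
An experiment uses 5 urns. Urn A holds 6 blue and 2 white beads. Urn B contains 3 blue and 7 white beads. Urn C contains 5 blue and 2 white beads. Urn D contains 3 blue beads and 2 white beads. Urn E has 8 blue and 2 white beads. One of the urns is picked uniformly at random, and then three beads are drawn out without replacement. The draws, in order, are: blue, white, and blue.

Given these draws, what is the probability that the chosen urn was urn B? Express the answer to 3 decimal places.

The likelihood of the observed sequence under each hypothesis: P(data | urn A) = (6/8)(2/7)(5/6) = 0.17857; P(data | urn B) = (3/10)(7/9)(2/8) = 0.058333; P(data | urn C) = (5/7)(2/6)(4/5) = 0.19048; P(data | urn D) = (3/5)(2/4)(2/3) = 0.2; P(data | urn E) = (8/10)(2/9)(7/8) = 0.15556.
Weighting by the prior gives 1/5 · 0.17857 = 0.035714, 1/5 · 0.058333 = 0.011667, 1/5 · 0.19048 = 0.038095, 1/5 · 0.2 = 0.04, 1/5 · 0.15556 = 0.031111; summing to 0.15659.
Hence P(urn B | data) = (0.011667) / (0.15659) = 0.074506.

0.075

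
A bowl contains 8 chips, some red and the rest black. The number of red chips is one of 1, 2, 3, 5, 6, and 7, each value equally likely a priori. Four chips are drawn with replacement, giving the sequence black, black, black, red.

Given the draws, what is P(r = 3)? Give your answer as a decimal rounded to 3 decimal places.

The likelihood of the observed sequence under each hypothesis: P(data | r = 1) = (7/8)(7/8)(7/8)(1/8) = 0.08374; P(data | r = 2) = (6/8)(6/8)(6/8)(2/8) = 0.10547; P(data | r = 3) = (5/8)(5/8)(5/8)(3/8) = 0.091553; P(data | r = 5) = (3/8)(3/8)(3/8)(5/8) = 0.032959; P(data | r = 6) = (2/8)(2/8)(2/8)(6/8) = 0.011719; P(data | r = 7) = (1/8)(1/8)(1/8)(7/8) = 0.001709.
The prior-weighted likelihoods are 1/6 · 0.08374 = 0.013957, 1/6 · 0.10547 = 0.017578, 1/6 · 0.091553 = 0.015259, 1/6 · 0.032959 = 0.0054932, 1/6 · 0.011719 = 0.0019531, 1/6 · 0.001709 = 0.00028483; summing to 0.054525.
Therefore the posterior P(r = 3 | data) = (0.015259) / (0.054525) = 0.27985.

0.280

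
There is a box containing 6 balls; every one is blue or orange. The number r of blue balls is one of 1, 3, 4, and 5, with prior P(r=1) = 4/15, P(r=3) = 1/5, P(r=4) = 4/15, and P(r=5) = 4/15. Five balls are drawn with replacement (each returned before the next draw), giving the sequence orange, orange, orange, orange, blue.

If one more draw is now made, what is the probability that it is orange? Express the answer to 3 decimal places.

For each hypothesis, P(data | H) works out to: P(data | r = 1) = (5/6)(5/6)(5/6)(5/6)(1/6) = 0.080376; P(data | r = 3) = (3/6)(3/6)(3/6)(3/6)(3/6) = 0.03125; P(data | r = 4) = (2/6)(2/6)(2/6)(2/6)(4/6) = 0.0082305; P(data | r = 5) = (1/6)(1/6)(1/6)(1/6)(5/6) = 0.000643.
Weighting by the prior gives 4/15 · 0.080376 = 0.021433, 1/5 · 0.03125 = 0.00625, 4/15 · 0.0082305 = 0.0021948, 4/15 · 0.000643 = 0.00017147; with total 0.03005.
Dividing through by the total gives posterior P(r = 1 | data) = 0.71327, P(r = 3 | data) = 0.20799, P(r = 4 | data) = 0.073039, P(r = 5 | data) = 0.0057061.
Averaging over the posterior, P(orange next | data) = (5/6)(0.71327) + (1/2)(0.20799) + (1/3)(0.073039) + (1/6)(0.0057061) = 0.72368.

0.724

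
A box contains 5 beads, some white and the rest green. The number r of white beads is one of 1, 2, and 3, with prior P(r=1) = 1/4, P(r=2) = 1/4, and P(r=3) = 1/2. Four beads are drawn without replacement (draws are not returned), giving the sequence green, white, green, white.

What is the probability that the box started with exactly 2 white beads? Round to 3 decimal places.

For each hypothesis, P(data | H) works out to: P(data | r = 1) = (4/5)(1/4)(3/3)(0/2) = 0; P(data | r = 2) = (3/5)(2/4)(2/3)(1/2) = 1/10; P(data | r = 3) = (2/5)(3/4)(1/3)(2/2) = 1/10.
Multiplying each by its prior: 1/4 · 0 = 0, 1/4 · 1/10 = 1/40, 1/2 · 1/10 = 1/20; with total 3/40.
Therefore the posterior P(r = 2 | data) = (1/40) / (3/40) = 1/3.

0.333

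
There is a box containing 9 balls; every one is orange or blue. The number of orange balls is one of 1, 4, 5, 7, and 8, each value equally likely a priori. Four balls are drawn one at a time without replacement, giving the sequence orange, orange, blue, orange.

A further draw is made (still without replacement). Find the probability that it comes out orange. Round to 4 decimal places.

0.7097

For each hypothesis, P(data | H) works out to: P(data | r = 1) = (1/9)(0/8) = 0; P(data | r = 4) = (4/9)(3/8)(5/7)(2/6) = 5/126; P(data | r = 5) = (5/9)(4/8)(4/7)(3/6) = 5/63; P(data | r = 7) = (7/9)(6/8)(2/7)(5/6) = 5/36; P(data | r = 8) = (8/9)(7/8)(1/7)(6/6) = 1/9.
The prior-weighted likelihoods are 1/5 · 0 = 0, 1/5 · 5/126 = 1/126, 1/5 · 5/63 = 1/63, 1/5 · 5/36 = 1/36, 1/5 · 1/9 = 1/45; with total 31/420.
Normalising, the posterior is P(r = 1 | data) = 0, P(r = 4 | data) = 10/93, P(r = 5 | data) = 20/93, P(r = 7 | data) = 35/93, P(r = 8 | data) = 28/93.
The predictive probability is P(orange next | data) = (1/5)(10/93) + (2/5)(20/93) + (4/5)(35/93) + (1)(28/93) = 22/31.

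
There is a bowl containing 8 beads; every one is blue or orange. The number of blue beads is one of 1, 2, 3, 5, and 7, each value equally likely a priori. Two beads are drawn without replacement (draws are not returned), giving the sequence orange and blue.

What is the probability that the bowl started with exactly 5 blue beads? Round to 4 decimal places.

0.2679

For each hypothesis, P(data | H) works out to: P(data | r = 1) = (7/8)(1/7) = 1/8; P(data | r = 2) = (6/8)(2/7) = 3/14; P(data | r = 3) = (5/8)(3/7) = 15/56; P(data | r = 5) = (3/8)(5/7) = 15/56; P(data | r = 7) = (1/8)(7/7) = 1/8.
Weighting by the prior gives 1/5 · 1/8 = 1/40, 1/5 · 3/14 = 3/70, 1/5 · 15/56 = 3/56, 1/5 · 15/56 = 3/56, 1/5 · 1/8 = 1/40; with total 1/5.
Therefore the posterior P(r = 5 | data) = (3/56) / (1/5) = 15/56.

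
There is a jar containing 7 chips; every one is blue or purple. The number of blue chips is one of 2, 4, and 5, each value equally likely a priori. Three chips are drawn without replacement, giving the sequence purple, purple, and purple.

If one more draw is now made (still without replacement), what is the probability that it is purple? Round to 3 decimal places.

0.455

The likelihood of the observed sequence under each hypothesis: P(data | r = 2) = (5/7)(4/6)(3/5) = 2/7; P(data | r = 4) = (3/7)(2/6)(1/5) = 1/35; P(data | r = 5) = (2/7)(1/6)(0/5) = 0.
Multiplying each by its prior: 1/3 · 2/7 = 2/21, 1/3 · 1/35 = 1/105, 1/3 · 0 = 0; summing to 11/105.
The posterior is then P(r = 2 | data) = 10/11, P(r = 4 | data) = 1/11, P(r = 5 | data) = 0.
So P(purple next | data) = Σ P(purple next | H) P(H | data) = (1/2)(10/11) + (0)(1/11) = 5/11.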